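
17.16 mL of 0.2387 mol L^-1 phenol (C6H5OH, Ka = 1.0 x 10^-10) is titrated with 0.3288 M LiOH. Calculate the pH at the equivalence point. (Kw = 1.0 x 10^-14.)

n(C6H5OH) = 0.2387 x 0.01716 = 0.004096 mol; V(LiOH) at equivalence = 0.004096/0.3288 = 0.01246 L.
At equivalence all the acid is converted to C6H5O-; total volume = 0.01716 + 0.01246 = 0.02962 L, so [C6H5O-] = 0.004096/0.02962 = 0.1383 M.
Kb = Kw/Ka = 1.0e-14 / 1.0 x 10^-10 = 0.000100.
[OH^-] = sqrt(Kb x [C6H5O-]) = sqrt(0.000100 x 0.1383) = 0.00372 M.
pOH = 2.43, so pH = 14.00 - 2.43 = 11.57.

11.57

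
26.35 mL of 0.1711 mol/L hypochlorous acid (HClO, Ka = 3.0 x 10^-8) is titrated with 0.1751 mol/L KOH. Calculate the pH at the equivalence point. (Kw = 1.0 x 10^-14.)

n(HClO) = 0.1711 x 0.02635 = 0.004508 mol; V(KOH) at equivalence = 0.004508/0.1751 = 0.02575 L.
At equivalence all the acid is converted to ClO-; total volume = 0.02635 + 0.02575 = 0.05210 L, so [ClO-] = 0.004508/0.05210 = 0.08654 M.
Kb = Kw/Ka = 1.0e-14 / 3.0 x 10^-8 = 3.33e-7.
[OH^-] = sqrt(Kb x [ClO-]) = sqrt(3.33e-7 x 0.08654) = 0.000170 M.
pOH = 3.77, so pH = 14.00 - 3.77 = 10.23.

10.23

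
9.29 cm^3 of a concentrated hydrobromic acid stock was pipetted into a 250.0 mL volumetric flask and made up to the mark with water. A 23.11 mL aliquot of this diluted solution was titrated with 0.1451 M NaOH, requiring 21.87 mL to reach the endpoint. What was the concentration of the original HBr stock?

3.70 M

n(NaOH) = 0.1451 x 0.02187 = 0.003173 mol.
n(HBr) in the aliquot = 0.003173 mol.
[diluted HBr] = 0.003173 / 0.02311 = 0.1373 M.
Dilution factor = 250.0/9.290 = 26.91, so [stock] = 0.1373 x 26.91 = 3.70 M.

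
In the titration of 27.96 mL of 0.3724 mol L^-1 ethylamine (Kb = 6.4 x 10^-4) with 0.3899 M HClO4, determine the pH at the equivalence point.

n(C2H5NH2) = 0.3724 x 0.02796 = 0.01041 mol; V(HClO4) at equivalence = 0.01041/0.3899 = 0.02671 L.
At equivalence the base is fully converted to C2H5NH3+; total volume = 0.05467 L, so [C2H5NH3+] = 0.01041/0.05467 = 0.1905 M.
Ka(C2H5NH3+) = Kw/Kb = 1.0e-14 / 6.4 x 10^-4 = 1.56e-11.
[H^+] = sqrt(Ka x [C2H5NH3+]) = sqrt(1.56e-11 x 0.1905) = 1.73e-6 M.
pH = -log(1.73e-6) = 5.76.

5.76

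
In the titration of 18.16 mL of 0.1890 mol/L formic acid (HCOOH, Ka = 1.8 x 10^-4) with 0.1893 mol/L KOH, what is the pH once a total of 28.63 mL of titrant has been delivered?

12.63

n(acid) = 0.1890 x 0.01816 = 0.003432 mol; n(KOH) added = 0.1893 x 0.02863 = 0.005420 mol.
Base is in excess by 0.005420 - 0.003432 = 0.001987 mol in a total volume of 0.04679 L.
[OH^-] = 0.001987/0.04679 = 0.04248 M, so pOH = 1.37 and pH = 14.00 - 1.37 = 12.63.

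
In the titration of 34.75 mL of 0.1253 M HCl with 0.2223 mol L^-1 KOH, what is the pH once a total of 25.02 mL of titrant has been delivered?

n(acid) = 0.1253 x 0.03475 = 0.004354 mol; n(KOH) added = 0.2223 x 0.02502 = 0.005562 mol.
Base is in excess by 0.005562 - 0.004354 = 0.001208 mol in a total volume of 0.05977 L.
[OH^-] = 0.001208/0.05977 = 0.02021 M, so pOH = 1.69 and pH = 14.00 - 1.69 = 12.31.

12.31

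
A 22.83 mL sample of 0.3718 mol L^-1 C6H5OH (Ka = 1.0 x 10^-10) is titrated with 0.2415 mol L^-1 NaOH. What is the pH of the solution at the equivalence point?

11.58

n(C6H5OH) = 0.3718 x 0.02283 = 0.008488 mol; V(NaOH) at equivalence = 0.008488/0.2415 = 0.03515 L.
At equivalence all the acid is converted to C6H5O-; total volume = 0.02283 + 0.03515 = 0.05798 L, so [C6H5O-] = 0.008488/0.05798 = 0.1464 M.
Kb = Kw/Ka = 1.0e-14 / 1.0 x 10^-10 = 0.000100.
[OH^-] = sqrt(Kb x [C6H5O-]) = sqrt(0.000100 x 0.1464) = 0.00383 M.
pOH = 2.42, so pH = 14.00 - 2.42 = 11.58.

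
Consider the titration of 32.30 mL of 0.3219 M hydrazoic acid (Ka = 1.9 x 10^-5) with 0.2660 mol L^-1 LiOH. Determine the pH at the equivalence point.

8.94

n(HN3) = 0.3219 x 0.03230 = 0.01040 mol; V(LiOH) at equivalence = 0.01040/0.2660 = 0.03909 L.
At equivalence all the acid is converted to N3-; total volume = 0.03230 + 0.03909 = 0.07139 L, so [N3-] = 0.01040/0.07139 = 0.1456 M.
Kb = Kw/Ka = 1.0e-14 / 1.9 x 10^-5 = 5.26e-10.
[OH^-] = sqrt(Kb x [N3-]) = sqrt(5.26e-10 x 0.1456) = 8.76e-6 M.
pOH = 5.06, so pH = 14.00 - 5.06 = 8.94.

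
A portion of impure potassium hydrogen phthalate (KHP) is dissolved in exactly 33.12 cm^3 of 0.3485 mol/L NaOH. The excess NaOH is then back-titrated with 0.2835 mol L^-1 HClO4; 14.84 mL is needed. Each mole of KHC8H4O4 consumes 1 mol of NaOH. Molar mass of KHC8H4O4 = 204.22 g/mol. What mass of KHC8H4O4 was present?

Total n(NaOH) added = 0.3485 x 0.03312 = 0.01154 mol.
n(HClO4) used = 0.2835 x 0.01484 = 0.004207 mol, which equals the excess n(NaOH).
So n(NaOH) consumed by the sample = 0.01154 - 0.004207 = 0.007335 mol.
n(KHC8H4O4) = 0.007335 / 1 = 0.007335 mol.
mass = 0.007335 mol x 204.22 g/mol = 1.50 g.

1.50 g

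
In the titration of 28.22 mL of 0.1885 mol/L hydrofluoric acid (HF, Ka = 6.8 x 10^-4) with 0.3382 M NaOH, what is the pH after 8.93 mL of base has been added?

3.29

Initial n(HF) = 0.1885 x 0.02822 = 0.005319 mol.
n(NaOH) added = 0.3382 x 0.008930 = 0.003020 mol, converting that many moles of HF to F-.
Remaining n(HF) = 0.002299 mol; n(F-) = 0.003020 mol.
By Henderson-Hasselbalch, pH = pKa + log([A^-]/[HA]) = 3.17 + log(0.003020/0.002299) = 3.17 + (+0.12) = 3.29.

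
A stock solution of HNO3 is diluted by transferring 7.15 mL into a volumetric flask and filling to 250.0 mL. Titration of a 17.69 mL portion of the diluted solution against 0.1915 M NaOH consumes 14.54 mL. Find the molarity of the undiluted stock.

n(NaOH) = 0.1915 x 0.01454 = 0.002784 mol.
n(HNO3) in the aliquot = 0.002784 mol.
[diluted HNO3] = 0.002784 / 0.01769 = 0.1574 M.
Dilution factor = 250.0/7.150 = 34.97, so [stock] = 0.1574 x 34.97 = 5.50 M.

5.50 M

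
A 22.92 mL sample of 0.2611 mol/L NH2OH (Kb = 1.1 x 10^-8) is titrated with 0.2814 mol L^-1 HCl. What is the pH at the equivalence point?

3.45

n(NH2OH) = 0.2611 x 0.02292 = 0.005984 mol; V(HCl) at equivalence = 0.005984/0.2814 = 0.02127 L.
At equivalence the base is fully converted to NH3OH+; total volume = 0.04419 L, so [NH3OH+] = 0.005984/0.04419 = 0.1354 M.
Ka(NH3OH+) = Kw/Kb = 1.0e-14 / 1.1 x 10^-8 = 9.09e-7.
[H^+] = sqrt(Ka x [NH3OH+]) = sqrt(9.09e-7 x 0.1354) = 0.000351 M.
pH = -log(0.000351) = 3.45.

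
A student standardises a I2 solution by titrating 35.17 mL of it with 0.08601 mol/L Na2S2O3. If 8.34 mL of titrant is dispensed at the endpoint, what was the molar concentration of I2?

n(Na2S2O3) = 0.08601 x 0.008340 = 0.0007173 mol.
From the balanced equation, 2 mol Na2S2O3 reacts with 1 mol I2, so n(I2) = 0.0007173 x 1/2 = 0.0003587 mol.
[I2] = 0.0003587 / 0.03517 L = 0.0102 M.

0.0102 M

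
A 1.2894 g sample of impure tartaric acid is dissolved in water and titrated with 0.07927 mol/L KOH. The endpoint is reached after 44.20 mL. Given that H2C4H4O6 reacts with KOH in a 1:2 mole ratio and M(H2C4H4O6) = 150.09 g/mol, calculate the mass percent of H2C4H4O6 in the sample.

n(KOH) = 0.07927 x 0.04420 = 0.003504 mol.
n(H2C4H4O6) = 0.003504 / 2 = 0.001752 mol.
mass of H2C4H4O6 = 0.001752 x 150.09 = 0.2629 g.
% purity = 0.2629 / 1.2894 x 100 = 20.4%.

20.4%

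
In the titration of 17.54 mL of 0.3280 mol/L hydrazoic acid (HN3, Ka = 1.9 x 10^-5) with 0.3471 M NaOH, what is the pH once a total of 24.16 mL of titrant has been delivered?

n(acid) = 0.3280 x 0.01754 = 0.005753 mol; n(NaOH) added = 0.3471 x 0.02416 = 0.008386 mol.
Base is in excess by 0.008386 - 0.005753 = 0.002633 mol in a total volume of 0.04170 L.
[OH^-] = 0.002633/0.04170 = 0.06314 M, so pOH = 1.20 and pH = 14.00 - 1.20 = 12.80.

12.80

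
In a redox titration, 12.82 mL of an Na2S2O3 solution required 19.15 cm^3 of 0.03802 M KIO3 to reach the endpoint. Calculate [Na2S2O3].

0.341 M

n(KIO3) = 0.03802 x 0.01915 = 0.0007281 mol.
From the balanced equation, 1 mol KIO3 reacts with 6 mol Na2S2O3, so n(Na2S2O3) = 0.0007281 x 6/1 = 0.004368 mol.
[Na2S2O3] = 0.004368 / 0.01282 L = 0.341 M.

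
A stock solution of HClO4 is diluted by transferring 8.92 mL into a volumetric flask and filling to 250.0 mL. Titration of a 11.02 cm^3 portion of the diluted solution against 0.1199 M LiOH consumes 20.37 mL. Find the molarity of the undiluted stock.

6.21 M

n(LiOH) = 0.1199 x 0.02037 = 0.002442 mol.
n(HClO4) in the aliquot = 0.002442 mol.
[diluted HClO4] = 0.002442 / 0.01102 = 0.2216 M.
Dilution factor = 250.0/8.920 = 28.03, so [stock] = 0.2216 x 28.03 = 6.21 M.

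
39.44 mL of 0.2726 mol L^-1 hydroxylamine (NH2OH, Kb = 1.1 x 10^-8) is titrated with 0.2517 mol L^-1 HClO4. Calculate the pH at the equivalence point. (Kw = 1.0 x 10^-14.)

3.46

n(NH2OH) = 0.2726 x 0.03944 = 0.01075 mol; V(HClO4) at equivalence = 0.01075/0.2517 = 0.04271 L.
At equivalence the base is fully converted to NH3OH+; total volume = 0.08215 L, so [NH3OH+] = 0.01075/0.08215 = 0.1309 M.
Ka(NH3OH+) = Kw/Kb = 1.0e-14 / 1.1 x 10^-8 = 9.09e-7.
[H^+] = sqrt(Ka x [NH3OH+]) = sqrt(9.09e-7 x 0.1309) = 0.000345 M.
pH = -log(0.000345) = 3.46.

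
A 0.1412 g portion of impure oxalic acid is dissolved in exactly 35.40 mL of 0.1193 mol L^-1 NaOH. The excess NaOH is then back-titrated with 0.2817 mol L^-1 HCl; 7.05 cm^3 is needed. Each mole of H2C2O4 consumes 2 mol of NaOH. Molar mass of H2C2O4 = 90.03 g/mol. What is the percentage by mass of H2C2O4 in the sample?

Total n(NaOH) added = 0.1193 x 0.03540 = 0.004223 mol.
n(HCl) used = 0.2817 x 0.007050 = 0.001986 mol, which equals the excess n(NaOH).
So n(NaOH) consumed by the sample = 0.004223 - 0.001986 = 0.002237 mol.
n(H2C2O4) = 0.002237 / 2 = 0.001119 mol.
mass H2C2O4 = 0.001119 x 90.03 = 0.1007 g, so %H2C2O4 = 0.1007/0.1412 x 100 = 71.3%.

71.3%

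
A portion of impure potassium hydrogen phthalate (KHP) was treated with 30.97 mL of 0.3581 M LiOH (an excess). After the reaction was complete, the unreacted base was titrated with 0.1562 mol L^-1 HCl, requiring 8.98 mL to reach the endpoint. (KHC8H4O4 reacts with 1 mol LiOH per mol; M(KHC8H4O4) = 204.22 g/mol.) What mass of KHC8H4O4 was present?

Total n(LiOH) added = 0.3581 x 0.03097 = 0.01109 mol.
n(HCl) used = 0.1562 x 0.008980 = 0.001403 mol, which equals the excess n(LiOH).
So n(LiOH) consumed by the sample = 0.01109 - 0.001403 = 0.009688 mol.
n(KHC8H4O4) = 0.009688 / 1 = 0.009688 mol.
mass = 0.009688 mol x 204.22 g/mol = 1.98 g.

1.98 g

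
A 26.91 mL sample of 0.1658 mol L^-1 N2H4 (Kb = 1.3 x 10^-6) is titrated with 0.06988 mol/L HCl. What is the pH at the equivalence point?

4.71

n(N2H4) = 0.1658 x 0.02691 = 0.004462 mol; V(HCl) at equivalence = 0.004462/0.06988 = 0.06385 L.
At equivalence the base is fully converted to N2H5+; total volume = 0.09076 L, so [N2H5+] = 0.004462/0.09076 = 0.04916 M.
Ka(N2H5+) = Kw/Kb = 1.0e-14 / 1.3 x 10^-6 = 7.69e-9.
[H^+] = sqrt(Ka x [N2H5+]) = sqrt(7.69e-9 x 0.04916) = 1.94e-5 M.
pH = -log(1.94e-5) = 4.71.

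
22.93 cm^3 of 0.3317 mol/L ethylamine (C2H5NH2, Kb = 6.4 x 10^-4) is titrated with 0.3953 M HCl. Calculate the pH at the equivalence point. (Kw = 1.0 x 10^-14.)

5.78

n(C2H5NH2) = 0.3317 x 0.02293 = 0.007606 mol; V(HCl) at equivalence = 0.007606/0.3953 = 0.01924 L.
At equivalence the base is fully converted to C2H5NH3+; total volume = 0.04217 L, so [C2H5NH3+] = 0.007606/0.04217 = 0.1804 M.
Ka(C2H5NH3+) = Kw/Kb = 1.0e-14 / 6.4 x 10^-4 = 1.56e-11.
[H^+] = sqrt(Ka x [C2H5NH3+]) = sqrt(1.56e-11 x 0.1804) = 1.68e-6 M.
pH = -log(1.68e-6) = 5.78.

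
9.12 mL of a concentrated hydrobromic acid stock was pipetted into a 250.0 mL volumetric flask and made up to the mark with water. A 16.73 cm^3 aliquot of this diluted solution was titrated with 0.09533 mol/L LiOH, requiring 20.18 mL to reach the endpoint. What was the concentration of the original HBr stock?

n(LiOH) = 0.09533 x 0.02018 = 0.001924 mol.
n(HBr) in the aliquot = 0.001924 mol.
[diluted HBr] = 0.001924 / 0.01673 = 0.1150 M.
Dilution factor = 250.0/9.120 = 27.41, so [stock] = 0.1150 x 27.41 = 3.15 M.

3.15 M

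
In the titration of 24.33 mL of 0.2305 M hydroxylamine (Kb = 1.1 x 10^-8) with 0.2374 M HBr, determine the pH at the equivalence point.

n(NH2OH) = 0.2305 x 0.02433 = 0.005608 mol; V(HBr) at equivalence = 0.005608/0.2374 = 0.02362 L.
At equivalence the base is fully converted to NH3OH+; total volume = 0.04795 L, so [NH3OH+] = 0.005608/0.04795 = 0.1169 M.
Ka(NH3OH+) = Kw/Kb = 1.0e-14 / 1.1 x 10^-8 = 9.09e-7.
[H^+] = sqrt(Ka x [NH3OH+]) = sqrt(9.09e-7 x 0.1169) = 0.000326 M.
pH = -log(0.000326) = 3.49.

3.49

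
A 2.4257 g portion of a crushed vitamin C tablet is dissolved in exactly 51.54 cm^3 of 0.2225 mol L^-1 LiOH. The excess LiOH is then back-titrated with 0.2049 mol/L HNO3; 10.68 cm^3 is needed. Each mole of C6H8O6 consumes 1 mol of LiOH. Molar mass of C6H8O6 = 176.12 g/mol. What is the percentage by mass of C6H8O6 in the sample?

Total n(LiOH) added = 0.2225 x 0.05154 = 0.01147 mol.
n(HNO3) used = 0.2049 x 0.01068 = 0.002188 mol, which equals the excess n(LiOH).
So n(LiOH) consumed by the sample = 0.01147 - 0.002188 = 0.009279 mol.
n(C6H8O6) = 0.009279 / 1 = 0.009279 mol.
mass C6H8O6 = 0.009279 x 176.12 = 1.634 g, so %C6H8O6 = 1.634/2.4257 x 100 = 67.4%.

67.4%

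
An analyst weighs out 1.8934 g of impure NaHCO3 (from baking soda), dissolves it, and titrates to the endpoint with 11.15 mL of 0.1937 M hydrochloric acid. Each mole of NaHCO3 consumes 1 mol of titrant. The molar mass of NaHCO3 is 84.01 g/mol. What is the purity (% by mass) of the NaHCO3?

n(HCl) = 0.1937 x 0.01115 = 0.002160 mol.
n(NaHCO3) = 0.002160 / 1 = 0.002160 mol.
mass of NaHCO3 = 0.002160 x 84.01 = 0.1814 g.
% purity = 0.1814 / 1.8934 x 100 = 9.58%.

9.58%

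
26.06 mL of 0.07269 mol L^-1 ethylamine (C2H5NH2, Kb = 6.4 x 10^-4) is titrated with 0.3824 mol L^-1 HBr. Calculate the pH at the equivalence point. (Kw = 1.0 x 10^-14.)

6.01

n(C2H5NH2) = 0.07269 x 0.02606 = 0.001894 mol; V(HBr) at equivalence = 0.001894/0.3824 = 0.004954 L.
At equivalence the base is fully converted to C2H5NH3+; total volume = 0.03101 L, so [C2H5NH3+] = 0.001894/0.03101 = 0.06108 M.
Ka(C2H5NH3+) = Kw/Kb = 1.0e-14 / 6.4 x 10^-4 = 1.56e-11.
[H^+] = sqrt(Ka x [C2H5NH3+]) = sqrt(1.56e-11 x 0.06108) = 9.77e-7 M.
pH = -log(9.77e-7) = 6.01.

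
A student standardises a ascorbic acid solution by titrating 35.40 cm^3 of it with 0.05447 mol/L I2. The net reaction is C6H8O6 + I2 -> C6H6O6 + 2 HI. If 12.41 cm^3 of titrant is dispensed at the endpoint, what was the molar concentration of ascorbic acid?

n(I2) = 0.05447 x 0.01241 = 0.0006760 mol.
From the balanced equation, 1 mol I2 reacts with 1 mol ascorbic acid, so n(ascorbic acid) = 0.0006760 x 1/1 = 0.0006760 mol.
[ascorbic acid] = 0.0006760 / 0.03540 L = 0.0191 M.

0.0191 M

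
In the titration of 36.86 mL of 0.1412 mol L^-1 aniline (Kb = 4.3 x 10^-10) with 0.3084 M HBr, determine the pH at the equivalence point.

n(C6H5NH2) = 0.1412 x 0.03686 = 0.005205 mol; V(HBr) at equivalence = 0.005205/0.3084 = 0.01688 L.
At equivalence the base is fully converted to C6H5NH3+; total volume = 0.05374 L, so [C6H5NH3+] = 0.005205/0.05374 = 0.09686 M.
Ka(C6H5NH3+) = Kw/Kb = 1.0e-14 / 4.3 x 10^-10 = 2.33e-5.
[H^+] = sqrt(Ka x [C6H5NH3+]) = sqrt(2.33e-5 x 0.09686) = 0.00150 M.
pH = -log(0.00150) = 2.82.

2.82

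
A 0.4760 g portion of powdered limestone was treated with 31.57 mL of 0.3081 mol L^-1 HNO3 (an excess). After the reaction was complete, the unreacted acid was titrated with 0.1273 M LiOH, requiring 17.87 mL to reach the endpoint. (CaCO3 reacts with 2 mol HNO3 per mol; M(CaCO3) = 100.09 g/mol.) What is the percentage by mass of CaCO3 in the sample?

78.3%

Total n(HNO3) added = 0.3081 x 0.03157 = 0.009727 mol.
n(LiOH) used = 0.1273 x 0.01787 = 0.002275 mol, which equals the excess n(HNO3).
So n(HNO3) consumed by the sample = 0.009727 - 0.002275 = 0.007452 mol.
n(CaCO3) = 0.007452 / 2 = 0.003726 mol.
mass CaCO3 = 0.003726 x 100.09 = 0.3729 g, so %CaCO3 = 0.3729/0.4760 x 100 = 78.3%.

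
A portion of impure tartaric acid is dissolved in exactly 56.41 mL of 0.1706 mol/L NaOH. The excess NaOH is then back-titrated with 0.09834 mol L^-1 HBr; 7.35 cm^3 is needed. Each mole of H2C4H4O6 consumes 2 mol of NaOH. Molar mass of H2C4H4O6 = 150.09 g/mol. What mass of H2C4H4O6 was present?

Total n(NaOH) added = 0.1706 x 0.05641 = 0.009624 mol.
n(HBr) used = 0.09834 x 0.007350 = 0.0007228 mol, which equals the excess n(NaOH).
So n(NaOH) consumed by the sample = 0.009624 - 0.0007228 = 0.008901 mol.
n(H2C4H4O6) = 0.008901 / 2 = 0.004450 mol.
mass = 0.004450 mol x 150.09 g/mol = 0.668 g.

0.668 g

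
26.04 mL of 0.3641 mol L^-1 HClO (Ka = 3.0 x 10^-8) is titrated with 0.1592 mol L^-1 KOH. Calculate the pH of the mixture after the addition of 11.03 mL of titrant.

6.88

Initial n(HClO) = 0.3641 x 0.02604 = 0.009481 mol.
n(KOH) added = 0.1592 x 0.01103 = 0.001756 mol, converting that many moles of HClO to ClO-.
Remaining n(HClO) = 0.007725 mol; n(ClO-) = 0.001756 mol.
By Henderson-Hasselbalch, pH = pKa + log([A^-]/[HA]) = 7.52 + log(0.001756/0.007725) = 7.52 + (-0.64) = 6.88.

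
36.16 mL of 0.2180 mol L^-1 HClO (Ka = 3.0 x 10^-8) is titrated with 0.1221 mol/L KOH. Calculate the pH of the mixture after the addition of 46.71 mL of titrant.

Initial n(HClO) = 0.2180 x 0.03616 = 0.007883 mol.
n(KOH) added = 0.1221 x 0.04671 = 0.005703 mol, converting that many moles of HClO to ClO-.
Remaining n(HClO) = 0.002180 mol; n(ClO-) = 0.005703 mol.
By Henderson-Hasselbalch, pH = pKa + log([A^-]/[HA]) = 7.52 + log(0.005703/0.002180) = 7.52 + (+0.42) = 7.94.

7.94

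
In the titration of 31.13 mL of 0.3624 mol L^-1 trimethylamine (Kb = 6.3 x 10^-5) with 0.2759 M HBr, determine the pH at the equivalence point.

5.30

n((CH3)3N) = 0.3624 x 0.03113 = 0.01128 mol; V(HBr) at equivalence = 0.01128/0.2759 = 0.04089 L.
At equivalence the base is fully converted to (CH3)3NH+; total volume = 0.07202 L, so [(CH3)3NH+] = 0.01128/0.07202 = 0.1566 M.
Ka((CH3)3NH+) = Kw/Kb = 1.0e-14 / 6.3 x 10^-5 = 1.59e-10.
[H^+] = sqrt(Ka x [(CH3)3NH+]) = sqrt(1.59e-10 x 0.1566) = 4.99e-6 M.
pH = -log(4.99e-6) = 5.30.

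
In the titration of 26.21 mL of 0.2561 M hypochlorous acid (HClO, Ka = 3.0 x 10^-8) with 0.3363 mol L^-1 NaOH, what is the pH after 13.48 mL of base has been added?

7.84

Initial n(HClO) = 0.2561 x 0.02621 = 0.006712 mol.
n(NaOH) added = 0.3363 x 0.01348 = 0.004533 mol, converting that many moles of HClO to ClO-.
Remaining n(HClO) = 0.002179 mol; n(ClO-) = 0.004533 mol.
By Henderson-Hasselbalch, pH = pKa + log([A^-]/[HA]) = 7.52 + log(0.004533/0.002179) = 7.52 + (+0.32) = 7.84.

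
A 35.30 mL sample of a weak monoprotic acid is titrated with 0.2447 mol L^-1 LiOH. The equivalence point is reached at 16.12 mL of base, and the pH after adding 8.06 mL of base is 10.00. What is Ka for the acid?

1.0 x 10^-10

8.06 mL is half of the equivalence volume, so this is the half-equivalence point where [HA] = [A^-].
At half-equivalence pH = pKa, so pKa = 10.00.
Ka = 10^(-10.00) = 1.0 x 10^-10.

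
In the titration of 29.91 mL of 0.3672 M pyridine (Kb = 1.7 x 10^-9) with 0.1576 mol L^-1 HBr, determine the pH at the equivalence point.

3.09

n(C5H5N) = 0.3672 x 0.02991 = 0.01098 mol; V(HBr) at equivalence = 0.01098/0.1576 = 0.06969 L.
At equivalence the base is fully converted to C5H5NH+; total volume = 0.09960 L, so [C5H5NH+] = 0.01098/0.09960 = 0.1103 M.
Ka(C5H5NH+) = Kw/Kb = 1.0e-14 / 1.7 x 10^-9 = 5.88e-6.
[H^+] = sqrt(Ka x [C5H5NH+]) = sqrt(5.88e-6 x 0.1103) = 0.000805 M.
pH = -log(0.000805) = 3.09.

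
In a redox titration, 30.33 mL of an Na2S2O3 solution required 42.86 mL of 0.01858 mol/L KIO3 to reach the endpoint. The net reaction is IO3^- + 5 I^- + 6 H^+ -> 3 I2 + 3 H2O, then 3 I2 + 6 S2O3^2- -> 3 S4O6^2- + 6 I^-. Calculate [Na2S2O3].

0.158 M

n(KIO3) = 0.01858 x 0.04286 = 0.0007963 mol.
From the balanced equation, 1 mol KIO3 reacts with 6 mol Na2S2O3, so n(Na2S2O3) = 0.0007963 x 6/1 = 0.004778 mol.
[Na2S2O3] = 0.004778 / 0.03033 L = 0.158 M.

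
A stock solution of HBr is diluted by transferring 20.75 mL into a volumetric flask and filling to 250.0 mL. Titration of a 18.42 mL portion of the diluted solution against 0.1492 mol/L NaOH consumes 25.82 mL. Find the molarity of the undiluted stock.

n(NaOH) = 0.1492 x 0.02582 = 0.003852 mol.
n(HBr) in the aliquot = 0.003852 mol.
[diluted HBr] = 0.003852 / 0.01842 = 0.2091 M.
Dilution factor = 250.0/20.75 = 12.05, so [stock] = 0.2091 x 12.05 = 2.52 M.

2.52 M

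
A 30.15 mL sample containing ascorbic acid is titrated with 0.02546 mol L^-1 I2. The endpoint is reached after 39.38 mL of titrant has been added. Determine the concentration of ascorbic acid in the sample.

0.0333 M

n(I2) = 0.02546 x 0.03938 = 0.001003 mol.
From the balanced equation, 1 mol I2 reacts with 1 mol ascorbic acid, so n(ascorbic acid) = 0.001003 x 1/1 = 0.001003 mol.
[ascorbic acid] = 0.001003 / 0.03015 L = 0.0333 M.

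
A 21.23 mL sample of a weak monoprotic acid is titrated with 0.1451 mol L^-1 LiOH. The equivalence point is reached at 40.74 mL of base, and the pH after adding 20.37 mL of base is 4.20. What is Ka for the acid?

20.37 mL is half of the equivalence volume, so this is the half-equivalence point where [HA] = [A^-].
At half-equivalence pH = pKa, so pKa = 4.20.
Ka = 10^(-4.20) = 6.3 x 10^-5.

6.3 x 10^-5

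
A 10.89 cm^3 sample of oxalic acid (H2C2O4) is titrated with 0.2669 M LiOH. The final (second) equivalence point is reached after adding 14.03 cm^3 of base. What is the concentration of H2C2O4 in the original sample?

n(LiOH) = 0.2669 x 0.01403 = 0.003745 mol.
At the final (second) equivalence point, 2 mol OH^- react per mol H2C2O4, so n(H2C2O4) = 0.003745 / 2 = 0.001872 mol.
[H2C2O4] = 0.001872 / 0.01089 L = 0.172 M.

0.172 M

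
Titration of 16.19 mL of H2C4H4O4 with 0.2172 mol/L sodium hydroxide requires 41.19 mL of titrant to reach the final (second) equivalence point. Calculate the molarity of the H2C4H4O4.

n(NaOH) = 0.2172 x 0.04119 = 0.008946 mol.
At the final (second) equivalence point, 2 mol OH^- react per mol H2C4H4O4, so n(H2C4H4O4) = 0.008946 / 2 = 0.004473 mol.
[H2C4H4O4] = 0.004473 / 0.01619 L = 0.276 M.

0.276 M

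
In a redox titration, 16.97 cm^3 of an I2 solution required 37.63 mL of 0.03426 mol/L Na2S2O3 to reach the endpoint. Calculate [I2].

0.0380 M

n(Na2S2O3) = 0.03426 x 0.03763 = 0.001289 mol.
From the balanced equation, 2 mol Na2S2O3 reacts with 1 mol I2, so n(I2) = 0.001289 x 1/2 = 0.0006446 mol.
[I2] = 0.0006446 / 0.01697 L = 0.0380 M.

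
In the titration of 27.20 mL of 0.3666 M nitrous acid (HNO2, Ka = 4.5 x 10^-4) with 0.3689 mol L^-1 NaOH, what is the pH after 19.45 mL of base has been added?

Initial n(HNO2) = 0.3666 x 0.02720 = 0.009972 mol.
n(NaOH) added = 0.3689 x 0.01945 = 0.007175 mol, converting that many moles of HNO2 to NO2-.
Remaining n(HNO2) = 0.002796 mol; n(NO2-) = 0.007175 mol.
By Henderson-Hasselbalch, pH = pKa + log([A^-]/[HA]) = 3.35 + log(0.007175/0.002796) = 3.35 + (+0.41) = 3.76.

3.76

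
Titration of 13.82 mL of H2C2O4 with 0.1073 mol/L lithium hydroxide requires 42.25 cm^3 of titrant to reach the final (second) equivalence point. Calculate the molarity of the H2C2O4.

0.164 M

n(LiOH) = 0.1073 x 0.04225 = 0.004533 mol.
At the final (second) equivalence point, 2 mol OH^- react per mol H2C2O4, so n(H2C2O4) = 0.004533 / 2 = 0.002267 mol.
[H2C2O4] = 0.002267 / 0.01382 L = 0.164 M.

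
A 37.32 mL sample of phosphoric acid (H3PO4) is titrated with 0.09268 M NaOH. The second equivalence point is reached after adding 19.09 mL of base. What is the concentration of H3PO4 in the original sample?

0.0237 M

n(NaOH) = 0.09268 x 0.01909 = 0.001769 mol.
At the second equivalence point, 2 mol OH^- react per mol H3PO4, so n(H3PO4) = 0.001769 / 2 = 0.0008846 mol.
[H3PO4] = 0.0008846 / 0.03732 L = 0.0237 M.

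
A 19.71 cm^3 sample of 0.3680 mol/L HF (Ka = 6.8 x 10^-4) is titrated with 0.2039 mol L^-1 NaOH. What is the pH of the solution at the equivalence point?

n(HF) = 0.3680 x 0.01971 = 0.007253 mol; V(NaOH) at equivalence = 0.007253/0.2039 = 0.03557 L.
At equivalence all the acid is converted to F-; total volume = 0.01971 + 0.03557 = 0.05528 L, so [F-] = 0.007253/0.05528 = 0.1312 M.
Kb = Kw/Ka = 1.0e-14 / 6.8 x 10^-4 = 1.47e-11.
[OH^-] = sqrt(Kb x [F-]) = sqrt(1.47e-11 x 0.1312) = 1.39e-6 M.
pOH = 5.86, so pH = 14.00 - 5.86 = 8.14.

8.14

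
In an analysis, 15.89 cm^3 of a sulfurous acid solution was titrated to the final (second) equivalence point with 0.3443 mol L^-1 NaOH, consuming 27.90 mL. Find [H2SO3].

0.302 M

n(NaOH) = 0.3443 x 0.02790 = 0.009606 mol.
At the final (second) equivalence point, 2 mol OH^- react per mol H2SO3, so n(H2SO3) = 0.009606 / 2 = 0.004803 mol.
[H2SO3] = 0.004803 / 0.01589 L = 0.302 M.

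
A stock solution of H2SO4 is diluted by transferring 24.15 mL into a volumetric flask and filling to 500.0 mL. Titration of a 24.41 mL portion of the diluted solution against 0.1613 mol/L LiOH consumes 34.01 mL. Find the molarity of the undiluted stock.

n(LiOH) = 0.1613 x 0.03401 = 0.005486 mol.
n(H2SO4) in the aliquot = 0.005486 x 1/2 = 0.002743 mol.
[diluted H2SO4] = 0.002743 / 0.02441 = 0.1124 M.
Dilution factor = 500.0/24.15 = 20.70, so [stock] = 0.1124 x 20.70 = 2.33 M.

2.33 M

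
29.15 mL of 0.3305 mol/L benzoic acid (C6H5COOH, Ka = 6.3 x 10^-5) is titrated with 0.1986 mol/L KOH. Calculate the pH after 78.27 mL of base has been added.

12.74

n(acid) = 0.3305 x 0.02915 = 0.009634 mol; n(KOH) added = 0.1986 x 0.07827 = 0.01554 mol.
Base is in excess by 0.01554 - 0.009634 = 0.005910 mol in a total volume of 0.1074 L.
[OH^-] = 0.005910/0.1074 = 0.05502 M, so pOH = 1.26 and pH = 14.00 - 1.26 = 12.74.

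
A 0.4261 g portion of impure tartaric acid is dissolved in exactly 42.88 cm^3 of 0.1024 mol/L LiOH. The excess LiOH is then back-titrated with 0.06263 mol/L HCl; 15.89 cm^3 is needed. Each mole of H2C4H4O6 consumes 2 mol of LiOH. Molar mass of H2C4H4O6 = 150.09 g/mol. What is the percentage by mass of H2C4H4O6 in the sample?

59.8%

Total n(LiOH) added = 0.1024 x 0.04288 = 0.004391 mol.
n(HCl) used = 0.06263 x 0.01589 = 0.0009952 mol, which equals the excess n(LiOH).
So n(LiOH) consumed by the sample = 0.004391 - 0.0009952 = 0.003396 mol.
n(H2C4H4O6) = 0.003396 / 2 = 0.001698 mol.
mass H2C4H4O6 = 0.001698 x 150.09 = 0.2548 g, so %H2C4H4O6 = 0.2548/0.4261 x 100 = 59.8%.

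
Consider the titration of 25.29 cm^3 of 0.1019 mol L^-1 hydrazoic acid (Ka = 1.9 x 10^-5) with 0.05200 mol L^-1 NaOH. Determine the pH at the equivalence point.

8.63

n(HN3) = 0.1019 x 0.02529 = 0.002577 mol; V(NaOH) at equivalence = 0.002577/0.05200 = 0.04956 L.
At equivalence all the acid is converted to N3-; total volume = 0.02529 + 0.04956 = 0.07485 L, so [N3-] = 0.002577/0.07485 = 0.03443 M.
Kb = Kw/Ka = 1.0e-14 / 1.9 x 10^-5 = 5.26e-10.
[OH^-] = sqrt(Kb x [N3-]) = sqrt(5.26e-10 x 0.03443) = 4.26e-6 M.
pOH = 5.37, so pH = 14.00 - 5.37 = 8.63.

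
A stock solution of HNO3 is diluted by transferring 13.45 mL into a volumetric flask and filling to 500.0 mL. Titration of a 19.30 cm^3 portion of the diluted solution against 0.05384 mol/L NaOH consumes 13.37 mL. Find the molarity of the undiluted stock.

n(NaOH) = 0.05384 x 0.01337 = 0.0007198 mol.
n(HNO3) in the aliquot = 0.0007198 mol.
[diluted HNO3] = 0.0007198 / 0.01930 = 0.03730 M.
Dilution factor = 500.0/13.45 = 37.17, so [stock] = 0.03730 x 37.17 = 1.39 M.

1.39 M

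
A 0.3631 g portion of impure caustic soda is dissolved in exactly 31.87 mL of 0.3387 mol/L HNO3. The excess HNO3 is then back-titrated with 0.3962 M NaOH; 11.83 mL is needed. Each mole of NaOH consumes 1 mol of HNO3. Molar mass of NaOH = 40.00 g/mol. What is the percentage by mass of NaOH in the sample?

67.3%

Total n(HNO3) added = 0.3387 x 0.03187 = 0.01079 mol.
n(NaOH) used = 0.3962 x 0.01183 = 0.004687 mol, which equals the excess n(HNO3).
So n(HNO3) consumed by the sample = 0.01079 - 0.004687 = 0.006107 mol.
n(NaOH) = 0.006107 / 1 = 0.006107 mol.
mass NaOH = 0.006107 x 40.00 = 0.2443 g, so %NaOH = 0.2443/0.3631 x 100 = 67.3%.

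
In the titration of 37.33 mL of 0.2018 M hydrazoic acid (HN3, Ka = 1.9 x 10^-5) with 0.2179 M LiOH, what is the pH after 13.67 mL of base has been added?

Initial n(HN3) = 0.2018 x 0.03733 = 0.007533 mol.
n(LiOH) added = 0.2179 x 0.01367 = 0.002979 mol, converting that many moles of HN3 to N3-.
Remaining n(HN3) = 0.004555 mol; n(N3-) = 0.002979 mol.
By Henderson-Hasselbalch, pH = pKa + log([A^-]/[HA]) = 4.72 + log(0.002979/0.004555) = 4.72 + (-0.18) = 4.54.

4.54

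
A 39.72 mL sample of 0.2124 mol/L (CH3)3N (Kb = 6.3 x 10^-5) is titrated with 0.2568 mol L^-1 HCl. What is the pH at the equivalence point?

5.37

n((CH3)3N) = 0.2124 x 0.03972 = 0.008437 mol; V(HCl) at equivalence = 0.008437/0.2568 = 0.03285 L.
At equivalence the base is fully converted to (CH3)3NH+; total volume = 0.07257 L, so [(CH3)3NH+] = 0.008437/0.07257 = 0.1162 M.
Ka((CH3)3NH+) = Kw/Kb = 1.0e-14 / 6.3 x 10^-5 = 1.59e-10.
[H^+] = sqrt(Ka x [(CH3)3NH+]) = sqrt(1.59e-10 x 0.1162) = 4.30e-6 M.
pH = -log(4.30e-6) = 5.37.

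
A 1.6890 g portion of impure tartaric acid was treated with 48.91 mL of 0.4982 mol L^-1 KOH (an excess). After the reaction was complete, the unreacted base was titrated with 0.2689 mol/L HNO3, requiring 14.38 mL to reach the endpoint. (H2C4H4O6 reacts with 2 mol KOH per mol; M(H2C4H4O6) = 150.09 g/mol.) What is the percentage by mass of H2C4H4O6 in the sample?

91.1%

Total n(KOH) added = 0.4982 x 0.04891 = 0.02437 mol.
n(HNO3) used = 0.2689 x 0.01438 = 0.003867 mol, which equals the excess n(KOH).
So n(KOH) consumed by the sample = 0.02437 - 0.003867 = 0.02050 mol.
n(H2C4H4O6) = 0.02050 / 2 = 0.01025 mol.
mass H2C4H4O6 = 0.01025 x 150.09 = 1.538 g, so %H2C4H4O6 = 1.538/1.6890 x 100 = 91.1%.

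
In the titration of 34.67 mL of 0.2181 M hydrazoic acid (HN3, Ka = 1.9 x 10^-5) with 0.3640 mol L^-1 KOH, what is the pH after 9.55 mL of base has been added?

4.65

Initial n(HN3) = 0.2181 x 0.03467 = 0.007562 mol.
n(KOH) added = 0.3640 x 0.009550 = 0.003476 mol, converting that many moles of HN3 to N3-.
Remaining n(HN3) = 0.004085 mol; n(N3-) = 0.003476 mol.
By Henderson-Hasselbalch, pH = pKa + log([A^-]/[HA]) = 4.72 + log(0.003476/0.004085) = 4.72 + (-0.07) = 4.65.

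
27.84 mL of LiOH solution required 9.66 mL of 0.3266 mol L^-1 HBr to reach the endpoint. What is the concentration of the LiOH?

0.113 M

n(HBr) delivered = 0.3266 x 0.009660 = 0.003155 mol.
For a 1:1 reaction, n(LiOH) = 0.003155 mol.
[LiOH] = 0.003155 mol / 0.02784 L = 0.113 M.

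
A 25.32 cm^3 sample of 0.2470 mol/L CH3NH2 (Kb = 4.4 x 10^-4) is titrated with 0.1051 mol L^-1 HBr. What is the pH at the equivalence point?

n(CH3NH2) = 0.2470 x 0.02532 = 0.006254 mol; V(HBr) at equivalence = 0.006254/0.1051 = 0.05951 L.
At equivalence the base is fully converted to CH3NH3+; total volume = 0.08483 L, so [CH3NH3+] = 0.006254/0.08483 = 0.07373 M.
Ka(CH3NH3+) = Kw/Kb = 1.0e-14 / 4.4 x 10^-4 = 2.27e-11.
[H^+] = sqrt(Ka x [CH3NH3+]) = sqrt(2.27e-11 x 0.07373) = 1.29e-6 M.
pH = -log(1.29e-6) = 5.89.

5.89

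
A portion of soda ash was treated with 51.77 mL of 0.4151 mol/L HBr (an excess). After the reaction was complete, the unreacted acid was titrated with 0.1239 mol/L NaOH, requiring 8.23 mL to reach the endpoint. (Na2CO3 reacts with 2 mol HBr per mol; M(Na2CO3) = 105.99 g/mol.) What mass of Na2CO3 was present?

1.08 g

Total n(HBr) added = 0.4151 x 0.05177 = 0.02149 mol.
n(NaOH) used = 0.1239 x 0.008230 = 0.001020 mol, which equals the excess n(HBr).
So n(HBr) consumed by the sample = 0.02149 - 0.001020 = 0.02047 mol.
n(Na2CO3) = 0.02047 / 2 = 0.01024 mol.
mass = 0.01024 mol x 105.99 g/mol = 1.08 g.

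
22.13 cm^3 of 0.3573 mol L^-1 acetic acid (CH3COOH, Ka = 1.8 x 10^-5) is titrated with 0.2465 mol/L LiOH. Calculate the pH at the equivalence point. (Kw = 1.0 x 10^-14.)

n(CH3COOH) = 0.3573 x 0.02213 = 0.007907 mol; V(LiOH) at equivalence = 0.007907/0.2465 = 0.03208 L.
At equivalence all the acid is converted to CH3COO-; total volume = 0.02213 + 0.03208 = 0.05421 L, so [CH3COO-] = 0.007907/0.05421 = 0.1459 M.
Kb = Kw/Ka = 1.0e-14 / 1.8 x 10^-5 = 5.56e-10.
[OH^-] = sqrt(Kb x [CH3COO-]) = sqrt(5.56e-10 x 0.1459) = 9.00e-6 M.
pOH = 5.05, so pH = 14.00 - 5.05 = 8.95.

8.95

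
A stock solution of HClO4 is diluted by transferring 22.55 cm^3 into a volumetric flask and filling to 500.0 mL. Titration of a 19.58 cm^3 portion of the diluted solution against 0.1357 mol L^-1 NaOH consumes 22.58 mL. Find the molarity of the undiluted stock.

3.47 M

n(NaOH) = 0.1357 x 0.02258 = 0.003064 mol.
n(HClO4) in the aliquot = 0.003064 mol.
[diluted HClO4] = 0.003064 / 0.01958 = 0.1565 M.
Dilution factor = 500.0/22.55 = 22.17, so [stock] = 0.1565 x 22.17 = 3.47 M.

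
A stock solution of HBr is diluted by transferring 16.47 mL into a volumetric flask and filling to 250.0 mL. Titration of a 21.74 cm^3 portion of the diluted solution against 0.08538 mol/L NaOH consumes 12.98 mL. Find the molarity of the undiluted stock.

n(NaOH) = 0.08538 x 0.01298 = 0.001108 mol.
n(HBr) in the aliquot = 0.001108 mol.
[diluted HBr] = 0.001108 / 0.02174 = 0.05098 M.
Dilution factor = 250.0/16.47 = 15.18, so [stock] = 0.05098 x 15.18 = 0.774 M.

0.774 M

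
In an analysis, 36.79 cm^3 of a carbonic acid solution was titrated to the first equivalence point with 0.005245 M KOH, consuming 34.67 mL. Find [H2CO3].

0.00494 M

n(KOH) = 0.005245 x 0.03467 = 0.0001818 mol.
At the first equivalence point, 1 mol OH^- react per mol H2CO3, so n(H2CO3) = 0.0001818 / 1 = 0.0001818 mol.
[H2CO3] = 0.0001818 / 0.03679 L = 0.00494 M.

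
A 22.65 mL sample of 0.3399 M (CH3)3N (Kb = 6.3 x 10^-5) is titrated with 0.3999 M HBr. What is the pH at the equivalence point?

n((CH3)3N) = 0.3399 x 0.02265 = 0.007699 mol; V(HBr) at equivalence = 0.007699/0.3999 = 0.01925 L.
At equivalence the base is fully converted to (CH3)3NH+; total volume = 0.04190 L, so [(CH3)3NH+] = 0.007699/0.04190 = 0.1837 M.
Ka((CH3)3NH+) = Kw/Kb = 1.0e-14 / 6.3 x 10^-5 = 1.59e-10.
[H^+] = sqrt(Ka x [(CH3)3NH+]) = sqrt(1.59e-10 x 0.1837) = 5.40e-6 M.
pH = -log(5.40e-6) = 5.27.

5.27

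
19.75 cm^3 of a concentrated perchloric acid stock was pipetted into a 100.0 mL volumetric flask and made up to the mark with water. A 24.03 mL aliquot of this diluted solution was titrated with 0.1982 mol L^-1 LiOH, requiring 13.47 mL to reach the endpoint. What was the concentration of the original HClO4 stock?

0.563 M

n(LiOH) = 0.1982 x 0.01347 = 0.002670 mol.
n(HClO4) in the aliquot = 0.002670 mol.
[diluted HClO4] = 0.002670 / 0.02403 = 0.1111 M.
Dilution factor = 100.0/19.75 = 5.063, so [stock] = 0.1111 x 5.063 = 0.563 M.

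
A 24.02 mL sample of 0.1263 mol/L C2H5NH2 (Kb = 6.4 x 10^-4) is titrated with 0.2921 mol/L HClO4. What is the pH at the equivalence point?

5.93

n(C2H5NH2) = 0.1263 x 0.02402 = 0.003034 mol; V(HClO4) at equivalence = 0.003034/0.2921 = 0.01039 L.
At equivalence the base is fully converted to C2H5NH3+; total volume = 0.03441 L, so [C2H5NH3+] = 0.003034/0.03441 = 0.08817 M.
Ka(C2H5NH3+) = Kw/Kb = 1.0e-14 / 6.4 x 10^-4 = 1.56e-11.
[H^+] = sqrt(Ka x [C2H5NH3+]) = sqrt(1.56e-11 x 0.08817) = 1.17e-6 M.
pH = -log(1.17e-6) = 5.93.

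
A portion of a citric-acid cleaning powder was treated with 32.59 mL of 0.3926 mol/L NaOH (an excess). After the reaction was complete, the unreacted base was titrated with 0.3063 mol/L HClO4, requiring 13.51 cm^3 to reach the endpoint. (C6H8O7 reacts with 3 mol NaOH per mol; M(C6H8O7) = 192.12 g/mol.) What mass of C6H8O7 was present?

0.554 g

Total n(NaOH) added = 0.3926 x 0.03259 = 0.01279 mol.
n(HClO4) used = 0.3063 x 0.01351 = 0.004138 mol, which equals the excess n(NaOH).
So n(NaOH) consumed by the sample = 0.01279 - 0.004138 = 0.008657 mol.
n(C6H8O7) = 0.008657 / 3 = 0.002886 mol.
mass = 0.002886 mol x 192.12 g/mol = 0.554 g.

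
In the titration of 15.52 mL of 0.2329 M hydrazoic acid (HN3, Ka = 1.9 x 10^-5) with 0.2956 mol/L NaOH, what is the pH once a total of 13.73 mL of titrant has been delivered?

12.18

n(acid) = 0.2329 x 0.01552 = 0.003615 mol; n(NaOH) added = 0.2956 x 0.01373 = 0.004059 mol.
Base is in excess by 0.004059 - 0.003615 = 0.0004440 mol in a total volume of 0.02925 L.
[OH^-] = 0.0004440/0.02925 = 0.01518 M, so pOH = 1.82 and pH = 14.00 - 1.82 = 12.18.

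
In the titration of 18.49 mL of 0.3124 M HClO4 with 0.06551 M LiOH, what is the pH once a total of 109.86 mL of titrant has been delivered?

n(acid) = 0.3124 x 0.01849 = 0.005776 mol; n(LiOH) added = 0.06551 x 0.1099 = 0.007197 mol.
Base is in excess by 0.007197 - 0.005776 = 0.001421 mol in a total volume of 0.1283 L.
[OH^-] = 0.001421/0.1283 = 0.01107 M, so pOH = 1.96 and pH = 14.00 - 1.96 = 12.04.

12.04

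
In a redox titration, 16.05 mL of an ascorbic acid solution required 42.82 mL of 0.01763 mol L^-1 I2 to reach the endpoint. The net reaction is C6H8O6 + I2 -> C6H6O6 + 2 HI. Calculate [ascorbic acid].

0.0470 M

n(I2) = 0.01763 x 0.04282 = 0.0007549 mol.
From the balanced equation, 1 mol I2 reacts with 1 mol ascorbic acid, so n(ascorbic acid) = 0.0007549 x 1/1 = 0.0007549 mol.
[ascorbic acid] = 0.0007549 / 0.01605 L = 0.0470 M.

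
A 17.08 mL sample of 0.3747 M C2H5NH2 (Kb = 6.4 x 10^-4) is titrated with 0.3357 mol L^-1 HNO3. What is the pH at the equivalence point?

5.78

n(C2H5NH2) = 0.3747 x 0.01708 = 0.006400 mol; V(HNO3) at equivalence = 0.006400/0.3357 = 0.01906 L.
At equivalence the base is fully converted to C2H5NH3+; total volume = 0.03614 L, so [C2H5NH3+] = 0.006400/0.03614 = 0.1771 M.
Ka(C2H5NH3+) = Kw/Kb = 1.0e-14 / 6.4 x 10^-4 = 1.56e-11.
[H^+] = sqrt(Ka x [C2H5NH3+]) = sqrt(1.56e-11 x 0.1771) = 1.66e-6 M.
pH = -log(1.66e-6) = 5.78.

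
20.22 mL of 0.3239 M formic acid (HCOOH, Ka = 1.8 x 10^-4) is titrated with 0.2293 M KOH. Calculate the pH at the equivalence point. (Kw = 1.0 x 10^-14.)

n(HCOOH) = 0.3239 x 0.02022 = 0.006549 mol; V(KOH) at equivalence = 0.006549/0.2293 = 0.02856 L.
At equivalence all the acid is converted to HCOO-; total volume = 0.02022 + 0.02856 = 0.04878 L, so [HCOO-] = 0.006549/0.04878 = 0.1343 M.
Kb = Kw/Ka = 1.0e-14 / 1.8 x 10^-4 = 5.56e-11.
[OH^-] = sqrt(Kb x [HCOO-]) = sqrt(5.56e-11 x 0.1343) = 2.73e-6 M.
pOH = 5.56, so pH = 14.00 - 5.56 = 8.44.

8.44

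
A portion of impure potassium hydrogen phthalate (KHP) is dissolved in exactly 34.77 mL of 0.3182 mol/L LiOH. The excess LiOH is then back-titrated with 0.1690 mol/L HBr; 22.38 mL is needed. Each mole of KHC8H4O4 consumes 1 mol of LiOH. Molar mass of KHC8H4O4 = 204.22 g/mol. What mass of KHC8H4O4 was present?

Total n(LiOH) added = 0.3182 x 0.03477 = 0.01106 mol.
n(HBr) used = 0.1690 x 0.02238 = 0.003782 mol, which equals the excess n(LiOH).
So n(LiOH) consumed by the sample = 0.01106 - 0.003782 = 0.007282 mol.
n(KHC8H4O4) = 0.007282 / 1 = 0.007282 mol.
mass = 0.007282 mol x 204.22 g/mol = 1.49 g.

1.49 g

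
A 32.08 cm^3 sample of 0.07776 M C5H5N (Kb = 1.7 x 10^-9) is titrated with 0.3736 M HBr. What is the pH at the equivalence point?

3.21

n(C5H5N) = 0.07776 x 0.03208 = 0.002495 mol; V(HBr) at equivalence = 0.002495/0.3736 = 0.006677 L.
At equivalence the base is fully converted to C5H5NH+; total volume = 0.03876 L, so [C5H5NH+] = 0.002495/0.03876 = 0.06436 M.
Ka(C5H5NH+) = Kw/Kb = 1.0e-14 / 1.7 x 10^-9 = 5.88e-6.
[H^+] = sqrt(Ka x [C5H5NH+]) = sqrt(5.88e-6 x 0.06436) = 0.000615 M.
pH = -log(0.000615) = 3.21.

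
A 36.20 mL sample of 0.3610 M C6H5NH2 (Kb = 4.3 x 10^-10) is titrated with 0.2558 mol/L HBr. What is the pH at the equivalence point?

n(C6H5NH2) = 0.3610 x 0.03620 = 0.01307 mol; V(HBr) at equivalence = 0.01307/0.2558 = 0.05109 L.
At equivalence the base is fully converted to C6H5NH3+; total volume = 0.08729 L, so [C6H5NH3+] = 0.01307/0.08729 = 0.1497 M.
Ka(C6H5NH3+) = Kw/Kb = 1.0e-14 / 4.3 x 10^-10 = 2.33e-5.
[H^+] = sqrt(Ka x [C6H5NH3+]) = sqrt(2.33e-5 x 0.1497) = 0.00187 M.
pH = -log(0.00187) = 2.73.

2.73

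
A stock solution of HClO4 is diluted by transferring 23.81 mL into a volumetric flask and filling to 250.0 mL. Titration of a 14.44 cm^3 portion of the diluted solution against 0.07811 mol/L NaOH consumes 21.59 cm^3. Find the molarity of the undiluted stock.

1.23 M

n(NaOH) = 0.07811 x 0.02159 = 0.001686 mol.
n(HClO4) in the aliquot = 0.001686 mol.
[diluted HClO4] = 0.001686 / 0.01444 = 0.1168 M.
Dilution factor = 250.0/23.81 = 10.50, so [stock] = 0.1168 x 10.50 = 1.23 M.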